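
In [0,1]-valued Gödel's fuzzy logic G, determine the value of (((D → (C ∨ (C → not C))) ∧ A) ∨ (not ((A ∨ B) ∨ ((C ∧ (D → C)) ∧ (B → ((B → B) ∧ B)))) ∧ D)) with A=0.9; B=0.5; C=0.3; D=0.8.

not C: Gödel ¬ of 0.3 = 0 (operand ≠ 0)
(C → not C): 0.3 > 0, so result = 0
(C ∨ (C → not C)) = max(0.3, 0) = 0.3
(D → (C ∨ (C → not C))): 0.8 > 0.3, so result = 0.3
((D → (C ∨ (C → not C))) ∧ A) = min(0.3, 0.9) = 0.3
(A ∨ B) = max(0.9, 0.5) = 0.9
(D → C): 0.8 > 0.3, so result = 0.3
(C ∧ (D → C)) = min(0.3, 0.3) = 0.3
(B → B): 0.5 ≤ 0.5, so result = 1
((B → B) ∧ B) = min(1, 0.5) = 0.5
(B → ((B → B) ∧ B)): 0.5 ≤ 0.5, so result = 1
((C ∧ (D → C)) ∧ (B → ((B → B) ∧ B))) = min(0.3, 1) = 0.3
((A ∨ B) ∨ ((C ∧ (D → C)) ∧ (B → ((B → B) ∧ B)))) = max(0.9, 0.3) = 0.9
not ((A ∨ B) ∨ ((C ∧ (D → C)) ∧ (B → ((B → B) ∧ B)))): Gödel ¬ of 0.9 = 0 (operand ≠ 0)
(not ((A ∨ B) ∨ ((C ∧ (D → C)) ∧ (B → ((B → B) ∧ B)))) ∧ D) = min(0, 0.8) = 0
(((D → (C ∨ (C → not C))) ∧ A) ∨ (not ((A ∨ B) ∨ ((C ∧ (D → C)) ∧ (B → ((B → B) ∧ B)))) ∧ D)) = max(0.3, 0) = 0.3

0.30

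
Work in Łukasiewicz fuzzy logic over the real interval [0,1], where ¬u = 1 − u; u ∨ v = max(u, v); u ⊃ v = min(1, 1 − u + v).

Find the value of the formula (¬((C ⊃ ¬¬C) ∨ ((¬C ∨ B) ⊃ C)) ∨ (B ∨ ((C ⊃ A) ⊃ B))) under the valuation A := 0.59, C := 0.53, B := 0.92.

0.92

¬C: Łukasiewicz ¬ gives 1 − 0.53 = 0.47
¬¬C: Łukasiewicz ¬ gives 1 − 0.47 = 0.53
(C ⊃ ¬¬C): min(1, 1 − 0.53 + 0.53) = 1
¬C: Łukasiewicz ¬ gives 1 − 0.53 = 0.47
(¬C ∨ B) = max(0.47, 0.92) = 0.92
((¬C ∨ B) ⊃ C): min(1, 1 − 0.92 + 0.53) = 0.61
((C ⊃ ¬¬C) ∨ ((¬C ∨ B) ⊃ C)) = max(1, 0.61) = 1
¬((C ⊃ ¬¬C) ∨ ((¬C ∨ B) ⊃ C)): Łukasiewicz ¬ gives 1 − 1 = 0
(C ⊃ A): min(1, 1 − 0.53 + 0.59) = 1
((C ⊃ A) ⊃ B): min(1, 1 − 1 + 0.92) = 0.92
(B ∨ ((C ⊃ A) ⊃ B)) = max(0.92, 0.92) = 0.92
(¬((C ⊃ ¬¬C) ∨ ((¬C ∨ B) ⊃ C)) ∨ (B ∨ ((C ⊃ A) ⊃ B))) = max(0, 0.92) = 0.92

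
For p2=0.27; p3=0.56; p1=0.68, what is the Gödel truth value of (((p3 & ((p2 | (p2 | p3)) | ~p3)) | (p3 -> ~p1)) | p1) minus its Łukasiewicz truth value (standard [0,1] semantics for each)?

Gödel evaluation:
  (p2 | p3) = max(0.27, 0.56) = 0.56
  (p2 | (p2 | p3)) = max(0.27, 0.56) = 0.56
  ~p3: Gödel ¬ of 0.56 = 0 (operand ≠ 0)
  ((p2 | (p2 | p3)) | ~p3) = max(0.56, 0) = 0.56
  (p3 & ((p2 | (p2 | p3)) | ~p3)) = min(0.56, 0.56) = 0.56
  ~p1: Gödel ¬ of 0.68 = 0 (operand ≠ 0)
  (p3 -> ~p1): 0.56 > 0, so result = 0
  ((p3 & ((p2 | (p2 | p3)) | ~p3)) | (p3 -> ~p1)) = max(0.56, 0) = 0.56
  (((p3 & ((p2 | (p2 | p3)) | ~p3)) | (p3 -> ~p1)) | p1) = max(0.56, 0.68) = 0.68
  Gödel value = 0.68
Łukasiewicz evaluation:
  (p2 | p3) = max(0.27, 0.56) = 0.56
  (p2 | (p2 | p3)) = max(0.27, 0.56) = 0.56
  ~p3: Łukasiewicz ¬ gives 1 − 0.56 = 0.44
  ((p2 | (p2 | p3)) | ~p3) = max(0.56, 0.44) = 0.56
  (p3 & ((p2 | (p2 | p3)) | ~p3)) = min(0.56, 0.56) = 0.56
  ~p1: Łukasiewicz ¬ gives 1 − 0.68 = 0.32
  (p3 -> ~p1): min(1, 1 − 0.56 + 0.32) = 0.76
  ((p3 & ((p2 | (p2 | p3)) | ~p3)) | (p3 -> ~p1)) = max(0.56, 0.76) = 0.76
  (((p3 & ((p2 | (p2 | p3)) | ~p3)) | (p3 -> ~p1)) | p1) = max(0.76, 0.68) = 0.76
  Łukasiewicz value = 0.76
Difference: 0.68 − 0.76 = -0.08

-0.08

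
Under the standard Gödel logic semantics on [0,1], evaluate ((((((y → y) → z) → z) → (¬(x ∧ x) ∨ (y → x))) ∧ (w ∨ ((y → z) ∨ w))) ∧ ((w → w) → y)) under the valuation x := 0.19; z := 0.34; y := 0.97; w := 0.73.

(y → y): 0.97 ≤ 0.97, so result = 1
((y → y) → z): 1 > 0.34, so result = 0.34
(((y → y) → z) → z): 0.34 ≤ 0.34, so result = 1
(x ∧ x) = min(0.19, 0.19) = 0.19
¬(x ∧ x): Gödel ¬ of 0.19 = 0 (operand ≠ 0)
(y → x): 0.97 > 0.19, so result = 0.19
(¬(x ∧ x) ∨ (y → x)) = max(0, 0.19) = 0.19
((((y → y) → z) → z) → (¬(x ∧ x) ∨ (y → x))): 1 > 0.19, so result = 0.19
(y → z): 0.97 > 0.34, so result = 0.34
((y → z) ∨ w) = max(0.34, 0.73) = 0.73
(w ∨ ((y → z) ∨ w)) = max(0.73, 0.73) = 0.73
(((((y → y) → z) → z) → (¬(x ∧ x) ∨ (y → x))) ∧ (w ∨ ((y → z) ∨ w))) = min(0.19, 0.73) = 0.19
(w → w): 0.73 ≤ 0.73, so result = 1
((w → w) → y): 1 > 0.97, so result = 0.97
((((((y → y) → z) → z) → (¬(x ∧ x) ∨ (y → x))) ∧ (w ∨ ((y → z) ∨ w))) ∧ ((w → w) → y)) = min(0.19, 0.97) = 0.19

0.19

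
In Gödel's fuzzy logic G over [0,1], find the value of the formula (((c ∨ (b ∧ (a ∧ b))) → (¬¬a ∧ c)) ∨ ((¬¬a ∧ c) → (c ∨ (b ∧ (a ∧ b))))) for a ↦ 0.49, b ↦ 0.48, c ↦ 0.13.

(a ∧ b) = min(0.49, 0.48) = 0.48
(b ∧ (a ∧ b)) = min(0.48, 0.48) = 0.48
(c ∨ (b ∧ (a ∧ b))) = max(0.13, 0.48) = 0.48
¬a: Gödel ¬ of 0.49 = 0 (operand ≠ 0)
¬¬a: Gödel ¬ of 0 = 1 (operand is 0)
(¬¬a ∧ c) = min(1, 0.13) = 0.13
((c ∨ (b ∧ (a ∧ b))) → (¬¬a ∧ c)): 0.48 > 0.13, so result = 0.13
¬a: Gödel ¬ of 0.49 = 0 (operand ≠ 0)
¬¬a: Gödel ¬ of 0 = 1 (operand is 0)
(¬¬a ∧ c) = min(1, 0.13) = 0.13
(a ∧ b) = min(0.49, 0.48) = 0.48
(b ∧ (a ∧ b)) = min(0.48, 0.48) = 0.48
(c ∨ (b ∧ (a ∧ b))) = max(0.13, 0.48) = 0.48
((¬¬a ∧ c) → (c ∨ (b ∧ (a ∧ b)))): 0.13 ≤ 0.48, so result = 1
(((c ∨ (b ∧ (a ∧ b))) → (¬¬a ∧ c)) ∨ ((¬¬a ∧ c) → (c ∨ (b ∧ (a ∧ b))))) = max(0.13, 1) = 1

1.00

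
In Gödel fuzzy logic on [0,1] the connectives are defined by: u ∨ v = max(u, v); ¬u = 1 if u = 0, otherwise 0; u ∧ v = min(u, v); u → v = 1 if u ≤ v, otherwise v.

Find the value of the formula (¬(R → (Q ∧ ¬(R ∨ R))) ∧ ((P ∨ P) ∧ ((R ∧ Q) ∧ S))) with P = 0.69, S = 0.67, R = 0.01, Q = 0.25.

(R ∨ R) = max(0.01, 0.01) = 0.01
¬(R ∨ R): Gödel ¬ of 0.01 = 0 (operand ≠ 0)
(Q ∧ ¬(R ∨ R)) = min(0.25, 0) = 0
(R → (Q ∧ ¬(R ∨ R))): 0.01 > 0, so result = 0
¬(R → (Q ∧ ¬(R ∨ R))): Gödel ¬ of 0 = 1 (operand is 0)
(P ∨ P) = max(0.69, 0.69) = 0.69
(R ∧ Q) = min(0.01, 0.25) = 0.01
((R ∧ Q) ∧ S) = min(0.01, 0.67) = 0.01
((P ∨ P) ∧ ((R ∧ Q) ∧ S)) = min(0.69, 0.01) = 0.01
(¬(R → (Q ∧ ¬(R ∨ R))) ∧ ((P ∨ P) ∧ ((R ∧ Q) ∧ S))) = min(1, 0.01) = 0.01

0.01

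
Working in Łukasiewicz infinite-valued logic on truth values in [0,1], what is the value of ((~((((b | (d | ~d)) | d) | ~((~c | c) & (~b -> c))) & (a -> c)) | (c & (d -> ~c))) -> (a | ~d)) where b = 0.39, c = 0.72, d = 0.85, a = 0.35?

0.92

~d: Łukasiewicz ¬ gives 1 − 0.85 = 0.15
(d | ~d) = max(0.85, 0.15) = 0.85
(b | (d | ~d)) = max(0.39, 0.85) = 0.85
((b | (d | ~d)) | d) = max(0.85, 0.85) = 0.85
~c: Łukasiewicz ¬ gives 1 − 0.72 = 0.28
(~c | c) = max(0.28, 0.72) = 0.72
~b: Łukasiewicz ¬ gives 1 − 0.39 = 0.61
(~b -> c): min(1, 1 − 0.61 + 0.72) = 1
((~c | c) & (~b -> c)) = min(0.72, 1) = 0.72
~((~c | c) & (~b -> c)): Łukasiewicz ¬ gives 1 − 0.72 = 0.28
(((b | (d | ~d)) | d) | ~((~c | c) & (~b -> c))) = max(0.85, 0.28) = 0.85
(a -> c): min(1, 1 − 0.35 + 0.72) = 1
((((b | (d | ~d)) | d) | ~((~c | c) & (~b -> c))) & (a -> c)) = min(0.85, 1) = 0.85
~((((b | (d | ~d)) | d) | ~((~c | c) & (~b -> c))) & (a -> c)): Łukasiewicz ¬ gives 1 − 0.85 = 0.15
~c: Łukasiewicz ¬ gives 1 − 0.72 = 0.28
(d -> ~c): min(1, 1 − 0.85 + 0.28) = 0.43
(c & (d -> ~c)) = min(0.72, 0.43) = 0.43
(~((((b | (d | ~d)) | d) | ~((~c | c) & (~b -> c))) & (a -> c)) | (c & (d -> ~c))) = max(0.15, 0.43) = 0.43
~d: Łukasiewicz ¬ gives 1 − 0.85 = 0.15
(a | ~d) = max(0.35, 0.15) = 0.35
((~((((b | (d | ~d)) | d) | ~((~c | c) & (~b -> c))) & (a -> c)) | (c & (d -> ~c))) -> (a | ~d)): min(1, 1 − 0.43 + 0.35) = 0.92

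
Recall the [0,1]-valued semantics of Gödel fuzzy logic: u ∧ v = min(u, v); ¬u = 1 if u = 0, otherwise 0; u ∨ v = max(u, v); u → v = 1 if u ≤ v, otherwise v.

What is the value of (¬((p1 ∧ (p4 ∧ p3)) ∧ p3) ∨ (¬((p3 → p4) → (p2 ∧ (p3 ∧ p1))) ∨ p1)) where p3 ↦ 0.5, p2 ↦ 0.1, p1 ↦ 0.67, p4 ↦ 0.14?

(p4 ∧ p3) = min(0.14, 0.5) = 0.14
(p1 ∧ (p4 ∧ p3)) = min(0.67, 0.14) = 0.14
((p1 ∧ (p4 ∧ p3)) ∧ p3) = min(0.14, 0.5) = 0.14
¬((p1 ∧ (p4 ∧ p3)) ∧ p3): Gödel ¬ of 0.14 = 0 (operand ≠ 0)
(p3 → p4): 0.5 > 0.14, so result = 0.14
(p3 ∧ p1) = min(0.5, 0.67) = 0.5
(p2 ∧ (p3 ∧ p1)) = min(0.1, 0.5) = 0.1
((p3 → p4) → (p2 ∧ (p3 ∧ p1))): 0.14 > 0.1, so result = 0.1
¬((p3 → p4) → (p2 ∧ (p3 ∧ p1))): Gödel ¬ of 0.1 = 0 (operand ≠ 0)
(¬((p3 → p4) → (p2 ∧ (p3 ∧ p1))) ∨ p1) = max(0, 0.67) = 0.67
(¬((p1 ∧ (p4 ∧ p3)) ∧ p3) ∨ (¬((p3 → p4) → (p2 ∧ (p3 ∧ p1))) ∨ p1)) = max(0, 0.67) = 0.67

0.67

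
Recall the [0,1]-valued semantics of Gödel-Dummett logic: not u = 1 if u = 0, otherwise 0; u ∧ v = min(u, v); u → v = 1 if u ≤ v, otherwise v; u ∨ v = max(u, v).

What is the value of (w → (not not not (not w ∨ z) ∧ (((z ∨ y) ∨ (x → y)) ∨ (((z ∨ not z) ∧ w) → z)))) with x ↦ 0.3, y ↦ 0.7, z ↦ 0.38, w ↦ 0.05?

0.00

not w: Gödel ¬ of 0.05 = 0 (operand ≠ 0)
(not w ∨ z) = max(0, 0.38) = 0.38
not (not w ∨ z): Gödel ¬ of 0.38 = 0 (operand ≠ 0)
not not (not w ∨ z): Gödel ¬ of 0 = 1 (operand is 0)
not not not (not w ∨ z): Gödel ¬ of 1 = 0 (operand ≠ 0)
(z ∨ y) = max(0.38, 0.7) = 0.7
(x → y): 0.3 ≤ 0.7, so result = 1
((z ∨ y) ∨ (x → y)) = max(0.7, 1) = 1
not z: Gödel ¬ of 0.38 = 0 (operand ≠ 0)
(z ∨ not z) = max(0.38, 0) = 0.38
((z ∨ not z) ∧ w) = min(0.38, 0.05) = 0.05
(((z ∨ not z) ∧ w) → z): 0.05 ≤ 0.38, so result = 1
(((z ∨ y) ∨ (x → y)) ∨ (((z ∨ not z) ∧ w) → z)) = max(1, 1) = 1
(not not not (not w ∨ z) ∧ (((z ∨ y) ∨ (x → y)) ∨ (((z ∨ not z) ∧ w) → z))) = min(0, 1) = 0
(w → (not not not (not w ∨ z) ∧ (((z ∨ y) ∨ (x → y)) ∨ (((z ∨ not z) ∧ w) → z)))): 0.05 > 0, so result = 0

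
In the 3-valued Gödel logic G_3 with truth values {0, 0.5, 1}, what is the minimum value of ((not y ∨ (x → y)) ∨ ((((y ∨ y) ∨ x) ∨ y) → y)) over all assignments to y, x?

0.50

The minimum is attained at y = 0.5, x = 1:
  not y: Gödel ¬ of 0.5 = 0 (operand ≠ 0)
  (x → y): 1 > 0.5, so result = 0.5
  (not y ∨ (x → y)) = max(0, 0.5) = 0.5
  (y ∨ y) = max(0.5, 0.5) = 0.5
  ((y ∨ y) ∨ x) = max(0.5, 1) = 1
  (((y ∨ y) ∨ x) ∨ y) = max(1, 0.5) = 1
  ((((y ∨ y) ∨ x) ∨ y) → y): 1 > 0.5, so result = 0.5
  ((not y ∨ (x → y)) ∨ ((((y ∨ y) ∨ x) ∨ y) → y)) = max(0.5, 0.5) = 0.5
Checking all 9 assignments confirms none give a value below 0.50.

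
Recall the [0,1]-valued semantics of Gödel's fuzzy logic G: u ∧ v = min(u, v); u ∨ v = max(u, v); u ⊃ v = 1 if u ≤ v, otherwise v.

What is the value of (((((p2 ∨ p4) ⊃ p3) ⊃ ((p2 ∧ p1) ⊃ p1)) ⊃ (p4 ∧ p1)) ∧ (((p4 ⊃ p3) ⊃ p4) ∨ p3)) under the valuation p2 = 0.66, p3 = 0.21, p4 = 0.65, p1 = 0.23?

(p2 ∨ p4) = max(0.66, 0.65) = 0.66
((p2 ∨ p4) ⊃ p3): 0.66 > 0.21, so result = 0.21
(p2 ∧ p1) = min(0.66, 0.23) = 0.23
((p2 ∧ p1) ⊃ p1): 0.23 ≤ 0.23, so result = 1
(((p2 ∨ p4) ⊃ p3) ⊃ ((p2 ∧ p1) ⊃ p1)): 0.21 ≤ 1, so result = 1
(p4 ∧ p1) = min(0.65, 0.23) = 0.23
((((p2 ∨ p4) ⊃ p3) ⊃ ((p2 ∧ p1) ⊃ p1)) ⊃ (p4 ∧ p1)): 1 > 0.23, so result = 0.23
(p4 ⊃ p3): 0.65 > 0.21, so result = 0.21
((p4 ⊃ p3) ⊃ p4): 0.21 ≤ 0.65, so result = 1
(((p4 ⊃ p3) ⊃ p4) ∨ p3) = max(1, 0.21) = 1
(((((p2 ∨ p4) ⊃ p3) ⊃ ((p2 ∧ p1) ⊃ p1)) ⊃ (p4 ∧ p1)) ∧ (((p4 ⊃ p3) ⊃ p4) ∨ p3)) = min(0.23, 1) = 0.23

0.23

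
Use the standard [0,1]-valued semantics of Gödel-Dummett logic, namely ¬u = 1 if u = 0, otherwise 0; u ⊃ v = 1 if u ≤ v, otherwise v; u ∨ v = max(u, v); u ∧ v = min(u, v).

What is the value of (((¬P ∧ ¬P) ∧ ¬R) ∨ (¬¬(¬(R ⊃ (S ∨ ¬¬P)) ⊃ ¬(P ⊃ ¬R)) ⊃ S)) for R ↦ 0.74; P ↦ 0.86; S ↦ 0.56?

0.56

¬P: Gödel ¬ of 0.86 = 0 (operand ≠ 0)
¬P: Gödel ¬ of 0.86 = 0 (operand ≠ 0)
(¬P ∧ ¬P) = min(0, 0) = 0
¬R: Gödel ¬ of 0.74 = 0 (operand ≠ 0)
((¬P ∧ ¬P) ∧ ¬R) = min(0, 0) = 0
¬P: Gödel ¬ of 0.86 = 0 (operand ≠ 0)
¬¬P: Gödel ¬ of 0 = 1 (operand is 0)
(S ∨ ¬¬P) = max(0.56, 1) = 1
(R ⊃ (S ∨ ¬¬P)): 0.74 ≤ 1, so result = 1
¬(R ⊃ (S ∨ ¬¬P)): Gödel ¬ of 1 = 0 (operand ≠ 0)
¬R: Gödel ¬ of 0.74 = 0 (operand ≠ 0)
(P ⊃ ¬R): 0.86 > 0, so result = 0
¬(P ⊃ ¬R): Gödel ¬ of 0 = 1 (operand is 0)
(¬(R ⊃ (S ∨ ¬¬P)) ⊃ ¬(P ⊃ ¬R)): 0 ≤ 1, so result = 1
¬(¬(R ⊃ (S ∨ ¬¬P)) ⊃ ¬(P ⊃ ¬R)): Gödel ¬ of 1 = 0 (operand ≠ 0)
¬¬(¬(R ⊃ (S ∨ ¬¬P)) ⊃ ¬(P ⊃ ¬R)): Gödel ¬ of 0 = 1 (operand is 0)
(¬¬(¬(R ⊃ (S ∨ ¬¬P)) ⊃ ¬(P ⊃ ¬R)) ⊃ S): 1 > 0.56, so result = 0.56
(((¬P ∧ ¬P) ∧ ¬R) ∨ (¬¬(¬(R ⊃ (S ∨ ¬¬P)) ⊃ ¬(P ⊃ ¬R)) ⊃ S)) = max(0, 0.56) = 0.56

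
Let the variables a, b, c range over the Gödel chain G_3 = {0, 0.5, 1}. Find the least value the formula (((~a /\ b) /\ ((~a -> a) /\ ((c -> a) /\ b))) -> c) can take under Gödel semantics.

Every assignment gives 1. For instance at a = 0, b = 0, c = 0:
  ~a: Gödel ¬ of 0 = 1 (operand is 0)
  (~a /\ b) = min(1, 0) = 0
  ~a: Gödel ¬ of 0 = 1 (operand is 0)
  (~a -> a): 1 > 0, so result = 0
  (c -> a): 0 ≤ 0, so result = 1
  ((c -> a) /\ b) = min(1, 0) = 0
  ((~a -> a) /\ ((c -> a) /\ b)) = min(0, 0) = 0
  ((~a /\ b) /\ ((~a -> a) /\ ((c -> a) /\ b))) = min(0, 0) = 0
  (((~a /\ b) /\ ((~a -> a) /\ ((c -> a) /\ b))) -> c): 0 ≤ 0, so result = 1
All 27 assignments give value 1 — the formula is a G_3-tautology.

1.00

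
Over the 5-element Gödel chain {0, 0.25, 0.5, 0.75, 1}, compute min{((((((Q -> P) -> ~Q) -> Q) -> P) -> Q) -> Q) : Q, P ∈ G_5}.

The minimum is attained at Q = 0.25, P = 0:
  (Q -> P): 0.25 > 0, so result = 0
  ~Q: Gödel ¬ of 0.25 = 0 (operand ≠ 0)
  ((Q -> P) -> ~Q): 0 ≤ 0, so result = 1
  (((Q -> P) -> ~Q) -> Q): 1 > 0.25, so result = 0.25
  ((((Q -> P) -> ~Q) -> Q) -> P): 0.25 > 0, so result = 0
  (((((Q -> P) -> ~Q) -> Q) -> P) -> Q): 0 ≤ 0.25, so result = 1
  ((((((Q -> P) -> ~Q) -> Q) -> P) -> Q) -> Q): 1 > 0.25, so result = 0.25
Checking all 25 assignments confirms none give a value below 0.25.

0.25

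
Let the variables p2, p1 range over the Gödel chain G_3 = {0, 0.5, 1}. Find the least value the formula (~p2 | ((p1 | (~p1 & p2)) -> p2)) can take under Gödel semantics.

The minimum is attained at p2 = 0.5, p1 = 1:
  ~p2: Gödel ¬ of 0.5 = 0 (operand ≠ 0)
  ~p1: Gödel ¬ of 1 = 0 (operand ≠ 0)
  (~p1 & p2) = min(0, 0.5) = 0
  (p1 | (~p1 & p2)) = max(1, 0) = 1
  ((p1 | (~p1 & p2)) -> p2): 1 > 0.5, so result = 0.5
  (~p2 | ((p1 | (~p1 & p2)) -> p2)) = max(0, 0.5) = 0.5
Checking all 9 assignments confirms none give a value below 0.50.

0.50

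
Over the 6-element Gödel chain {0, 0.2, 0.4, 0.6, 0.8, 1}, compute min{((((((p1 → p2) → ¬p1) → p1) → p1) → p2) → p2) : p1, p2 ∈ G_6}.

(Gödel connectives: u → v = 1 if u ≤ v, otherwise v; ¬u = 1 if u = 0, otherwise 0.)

The minimum is attained at p1 = 0.2, p2 = 0.2:
  (p1 → p2): 0.2 ≤ 0.2, so result = 1
  ¬p1: Gödel ¬ of 0.2 = 0 (operand ≠ 0)
  ((p1 → p2) → ¬p1): 1 > 0, so result = 0
  (((p1 → p2) → ¬p1) → p1): 0 ≤ 0.2, so result = 1
  ((((p1 → p2) → ¬p1) → p1) → p1): 1 > 0.2, so result = 0.2
  (((((p1 → p2) → ¬p1) → p1) → p1) → p2): 0.2 ≤ 0.2, so result = 1
  ((((((p1 → p2) → ¬p1) → p1) → p1) → p2) → p2): 1 > 0.2, so result = 0.2
Checking all 36 assignments confirms none give a value below 0.20.

0.20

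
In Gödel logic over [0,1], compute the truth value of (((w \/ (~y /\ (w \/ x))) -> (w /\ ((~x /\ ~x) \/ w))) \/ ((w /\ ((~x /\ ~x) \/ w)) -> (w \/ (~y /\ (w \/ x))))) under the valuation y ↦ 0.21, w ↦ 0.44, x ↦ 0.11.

1.00

~y: Gödel ¬ of 0.21 = 0 (operand ≠ 0)
(w \/ x) = max(0.44, 0.11) = 0.44
(~y /\ (w \/ x)) = min(0, 0.44) = 0
(w \/ (~y /\ (w \/ x))) = max(0.44, 0) = 0.44
~x: Gödel ¬ of 0.11 = 0 (operand ≠ 0)
~x: Gödel ¬ of 0.11 = 0 (operand ≠ 0)
(~x /\ ~x) = min(0, 0) = 0
((~x /\ ~x) \/ w) = max(0, 0.44) = 0.44
(w /\ ((~x /\ ~x) \/ w)) = min(0.44, 0.44) = 0.44
((w \/ (~y /\ (w \/ x))) -> (w /\ ((~x /\ ~x) \/ w))): 0.44 ≤ 0.44, so result = 1
~x: Gödel ¬ of 0.11 = 0 (operand ≠ 0)
~x: Gödel ¬ of 0.11 = 0 (operand ≠ 0)
(~x /\ ~x) = min(0, 0) = 0
((~x /\ ~x) \/ w) = max(0, 0.44) = 0.44
(w /\ ((~x /\ ~x) \/ w)) = min(0.44, 0.44) = 0.44
~y: Gödel ¬ of 0.21 = 0 (operand ≠ 0)
(w \/ x) = max(0.44, 0.11) = 0.44
(~y /\ (w \/ x)) = min(0, 0.44) = 0
(w \/ (~y /\ (w \/ x))) = max(0.44, 0) = 0.44
((w /\ ((~x /\ ~x) \/ w)) -> (w \/ (~y /\ (w \/ x)))): 0.44 ≤ 0.44, so result = 1
(((w \/ (~y /\ (w \/ x))) -> (w /\ ((~x /\ ~x) \/ w))) \/ ((w /\ ((~x /\ ~x) \/ w)) -> (w \/ (~y /\ (w \/ x))))) = max(1, 1) = 1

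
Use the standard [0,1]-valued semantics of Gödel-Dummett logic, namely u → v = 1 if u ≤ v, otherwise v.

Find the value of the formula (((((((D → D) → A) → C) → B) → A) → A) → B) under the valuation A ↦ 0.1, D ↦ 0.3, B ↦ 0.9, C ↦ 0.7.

0.90

(D → D): 0.3 ≤ 0.3, so result = 1
((D → D) → A): 1 > 0.1, so result = 0.1
(((D → D) → A) → C): 0.1 ≤ 0.7, so result = 1
((((D → D) → A) → C) → B): 1 > 0.9, so result = 0.9
(((((D → D) → A) → C) → B) → A): 0.9 > 0.1, so result = 0.1
((((((D → D) → A) → C) → B) → A) → A): 0.1 ≤ 0.1, so result = 1
(((((((D → D) → A) → C) → B) → A) → A) → B): 1 > 0.9, so result = 0.9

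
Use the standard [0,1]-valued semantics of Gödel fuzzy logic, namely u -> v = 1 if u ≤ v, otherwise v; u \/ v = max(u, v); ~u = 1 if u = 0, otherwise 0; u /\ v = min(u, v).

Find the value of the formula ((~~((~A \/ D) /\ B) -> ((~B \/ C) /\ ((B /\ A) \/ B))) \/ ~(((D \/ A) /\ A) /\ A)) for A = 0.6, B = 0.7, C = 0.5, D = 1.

0.50

~A: Gödel ¬ of 0.6 = 0 (operand ≠ 0)
(~A \/ D) = max(0, 1) = 1
((~A \/ D) /\ B) = min(1, 0.7) = 0.7
~((~A \/ D) /\ B): Gödel ¬ of 0.7 = 0 (operand ≠ 0)
~~((~A \/ D) /\ B): Gödel ¬ of 0 = 1 (operand is 0)
~B: Gödel ¬ of 0.7 = 0 (operand ≠ 0)
(~B \/ C) = max(0, 0.5) = 0.5
(B /\ A) = min(0.7, 0.6) = 0.6
((B /\ A) \/ B) = max(0.6, 0.7) = 0.7
((~B \/ C) /\ ((B /\ A) \/ B)) = min(0.5, 0.7) = 0.5
(~~((~A \/ D) /\ B) -> ((~B \/ C) /\ ((B /\ A) \/ B))): 1 > 0.5, so result = 0.5
(D \/ A) = max(1, 0.6) = 1
((D \/ A) /\ A) = min(1, 0.6) = 0.6
(((D \/ A) /\ A) /\ A) = min(0.6, 0.6) = 0.6
~(((D \/ A) /\ A) /\ A): Gödel ¬ of 0.6 = 0 (operand ≠ 0)
((~~((~A \/ D) /\ B) -> ((~B \/ C) /\ ((B /\ A) \/ B))) \/ ~(((D \/ A) /\ A) /\ A)) = max(0.5, 0) = 0.5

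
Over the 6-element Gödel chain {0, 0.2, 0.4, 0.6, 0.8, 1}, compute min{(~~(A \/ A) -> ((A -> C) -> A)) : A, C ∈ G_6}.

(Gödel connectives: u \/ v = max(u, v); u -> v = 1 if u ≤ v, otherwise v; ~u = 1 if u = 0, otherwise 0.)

0.20

The minimum is attained at A = 0.2, C = 0.2:
  (A \/ A) = max(0.2, 0.2) = 0.2
  ~(A \/ A): Gödel ¬ of 0.2 = 0 (operand ≠ 0)
  ~~(A \/ A): Gödel ¬ of 0 = 1 (operand is 0)
  (A -> C): 0.2 ≤ 0.2, so result = 1
  ((A -> C) -> A): 1 > 0.2, so result = 0.2
  (~~(A \/ A) -> ((A -> C) -> A)): 1 > 0.2, so result = 0.2
Checking all 36 assignments confirms none give a value below 0.20.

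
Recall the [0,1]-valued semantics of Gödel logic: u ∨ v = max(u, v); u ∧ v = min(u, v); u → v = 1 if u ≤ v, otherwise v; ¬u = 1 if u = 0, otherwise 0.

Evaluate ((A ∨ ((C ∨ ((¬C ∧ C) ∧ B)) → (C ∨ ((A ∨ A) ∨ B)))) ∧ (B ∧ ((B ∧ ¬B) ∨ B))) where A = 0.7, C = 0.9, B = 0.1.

0.10

¬C: Gödel ¬ of 0.9 = 0 (operand ≠ 0)
(¬C ∧ C) = min(0, 0.9) = 0
((¬C ∧ C) ∧ B) = min(0, 0.1) = 0
(C ∨ ((¬C ∧ C) ∧ B)) = max(0.9, 0) = 0.9
(A ∨ A) = max(0.7, 0.7) = 0.7
((A ∨ A) ∨ B) = max(0.7, 0.1) = 0.7
(C ∨ ((A ∨ A) ∨ B)) = max(0.9, 0.7) = 0.9
((C ∨ ((¬C ∧ C) ∧ B)) → (C ∨ ((A ∨ A) ∨ B))): 0.9 ≤ 0.9, so result = 1
(A ∨ ((C ∨ ((¬C ∧ C) ∧ B)) → (C ∨ ((A ∨ A) ∨ B)))) = max(0.7, 1) = 1
¬B: Gödel ¬ of 0.1 = 0 (operand ≠ 0)
(B ∧ ¬B) = min(0.1, 0) = 0
((B ∧ ¬B) ∨ B) = max(0, 0.1) = 0.1
(B ∧ ((B ∧ ¬B) ∨ B)) = min(0.1, 0.1) = 0.1
((A ∨ ((C ∨ ((¬C ∧ C) ∧ B)) → (C ∨ ((A ∨ A) ∨ B)))) ∧ (B ∧ ((B ∧ ¬B) ∨ B))) = min(1, 0.1) = 0.1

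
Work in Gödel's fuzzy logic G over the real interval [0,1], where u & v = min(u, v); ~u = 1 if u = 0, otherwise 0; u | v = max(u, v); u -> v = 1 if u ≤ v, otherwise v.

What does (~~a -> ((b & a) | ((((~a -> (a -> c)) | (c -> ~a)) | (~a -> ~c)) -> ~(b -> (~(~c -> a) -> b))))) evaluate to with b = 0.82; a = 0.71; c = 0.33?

0.71

~a: Gödel ¬ of 0.71 = 0 (operand ≠ 0)
~~a: Gödel ¬ of 0 = 1 (operand is 0)
(b & a) = min(0.82, 0.71) = 0.71
~a: Gödel ¬ of 0.71 = 0 (operand ≠ 0)
(a -> c): 0.71 > 0.33, so result = 0.33
(~a -> (a -> c)): 0 ≤ 0.33, so result = 1
~a: Gödel ¬ of 0.71 = 0 (operand ≠ 0)
(c -> ~a): 0.33 > 0, so result = 0
((~a -> (a -> c)) | (c -> ~a)) = max(1, 0) = 1
~a: Gödel ¬ of 0.71 = 0 (operand ≠ 0)
~c: Gödel ¬ of 0.33 = 0 (operand ≠ 0)
(~a -> ~c): 0 ≤ 0, so result = 1
(((~a -> (a -> c)) | (c -> ~a)) | (~a -> ~c)) = max(1, 1) = 1
~c: Gödel ¬ of 0.33 = 0 (operand ≠ 0)
(~c -> a): 0 ≤ 0.71, so result = 1
~(~c -> a): Gödel ¬ of 1 = 0 (operand ≠ 0)
(~(~c -> a) -> b): 0 ≤ 0.82, so result = 1
(b -> (~(~c -> a) -> b)): 0.82 ≤ 1, so result = 1
~(b -> (~(~c -> a) -> b)): Gödel ¬ of 1 = 0 (operand ≠ 0)
((((~a -> (a -> c)) | (c -> ~a)) | (~a -> ~c)) -> ~(b -> (~(~c -> a) -> b))): 1 > 0, so result = 0
((b & a) | ((((~a -> (a -> c)) | (c -> ~a)) | (~a -> ~c)) -> ~(b -> (~(~c -> a) -> b)))) = max(0.71, 0) = 0.71
(~~a -> ((b & a) | ((((~a -> (a -> c)) | (c -> ~a)) | (~a -> ~c)) -> ~(b -> (~(~c -> a) -> b))))): 1 > 0.71, so result = 0.71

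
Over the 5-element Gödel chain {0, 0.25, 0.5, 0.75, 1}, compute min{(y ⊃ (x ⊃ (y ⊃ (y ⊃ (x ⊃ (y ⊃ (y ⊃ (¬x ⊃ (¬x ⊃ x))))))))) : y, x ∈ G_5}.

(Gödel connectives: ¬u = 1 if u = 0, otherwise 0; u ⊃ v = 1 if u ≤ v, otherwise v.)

Every assignment gives 1. For instance at y = 0, x = 0:
  ¬x: Gödel ¬ of 0 = 1 (operand is 0)
  ¬x: Gödel ¬ of 0 = 1 (operand is 0)
  (¬x ⊃ x): 1 > 0, so result = 0
  (¬x ⊃ (¬x ⊃ x)): 1 > 0, so result = 0
  (y ⊃ (¬x ⊃ (¬x ⊃ x))): 0 ≤ 0, so result = 1
  (y ⊃ (y ⊃ (¬x ⊃ (¬x ⊃ x)))): 0 ≤ 1, so result = 1
  (x ⊃ (y ⊃ (y ⊃ (¬x ⊃ (¬x ⊃ x))))): 0 ≤ 1, so result = 1
  (y ⊃ (x ⊃ (y ⊃ (y ⊃ (¬x ⊃ (¬x ⊃ x)))))): 0 ≤ 1, so result = 1
  (y ⊃ (y ⊃ (x ⊃ (y ⊃ (y ⊃ (¬x ⊃ (¬x ⊃ x))))))): 0 ≤ 1, so result = 1
  (x ⊃ (y ⊃ (y ⊃ (x ⊃ (y ⊃ (y ⊃ (¬x ⊃ (¬x ⊃ x)))))))): 0 ≤ 1, so result = 1
  (y ⊃ (x ⊃ (y ⊃ (y ⊃ (x ⊃ (y ⊃ (y ⊃ (¬x ⊃ (¬x ⊃ x))))))))): 0 ≤ 1, so result = 1
All 25 assignments give value 1 — the formula is a G_5-tautology.

1.00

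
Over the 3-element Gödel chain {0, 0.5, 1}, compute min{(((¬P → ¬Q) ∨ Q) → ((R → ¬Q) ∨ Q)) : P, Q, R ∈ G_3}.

0.50

The minimum is attained at P = 0.5, Q = 0.5, R = 0.5:
  ¬P: Gödel ¬ of 0.5 = 0 (operand ≠ 0)
  ¬Q: Gödel ¬ of 0.5 = 0 (operand ≠ 0)
  (¬P → ¬Q): 0 ≤ 0, so result = 1
  ((¬P → ¬Q) ∨ Q) = max(1, 0.5) = 1
  ¬Q: Gödel ¬ of 0.5 = 0 (operand ≠ 0)
  (R → ¬Q): 0.5 > 0, so result = 0
  ((R → ¬Q) ∨ Q) = max(0, 0.5) = 0.5
  (((¬P → ¬Q) ∨ Q) → ((R → ¬Q) ∨ Q)): 1 > 0.5, so result = 0.5
Checking all 27 assignments confirms none give a value below 0.50.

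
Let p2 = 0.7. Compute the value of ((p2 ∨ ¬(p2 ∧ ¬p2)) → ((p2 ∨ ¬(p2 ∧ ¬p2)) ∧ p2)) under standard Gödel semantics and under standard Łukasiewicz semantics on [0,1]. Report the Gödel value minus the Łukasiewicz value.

Gödel evaluation:
  ¬p2: Gödel ¬ of 0.7 = 0 (operand ≠ 0)
  (p2 ∧ ¬p2) = min(0.7, 0) = 0
  ¬(p2 ∧ ¬p2): Gödel ¬ of 0 = 1 (operand is 0)
  (p2 ∨ ¬(p2 ∧ ¬p2)) = max(0.7, 1) = 1
  ¬p2: Gödel ¬ of 0.7 = 0 (operand ≠ 0)
  (p2 ∧ ¬p2) = min(0.7, 0) = 0
  ¬(p2 ∧ ¬p2): Gödel ¬ of 0 = 1 (operand is 0)
  (p2 ∨ ¬(p2 ∧ ¬p2)) = max(0.7, 1) = 1
  ((p2 ∨ ¬(p2 ∧ ¬p2)) ∧ p2) = min(1, 0.7) = 0.7
  ((p2 ∨ ¬(p2 ∧ ¬p2)) → ((p2 ∨ ¬(p2 ∧ ¬p2)) ∧ p2)): 1 > 0.7, so result = 0.7
  Gödel value = 0.7
Łukasiewicz evaluation:
  ¬p2: Łukasiewicz ¬ gives 1 − 0.7 = 0.3
  (p2 ∧ ¬p2) = min(0.7, 0.3) = 0.3
  ¬(p2 ∧ ¬p2): Łukasiewicz ¬ gives 1 − 0.3 = 0.7
  (p2 ∨ ¬(p2 ∧ ¬p2)) = max(0.7, 0.7) = 0.7
  ¬p2: Łukasiewicz ¬ gives 1 − 0.7 = 0.3
  (p2 ∧ ¬p2) = min(0.7, 0.3) = 0.3
  ¬(p2 ∧ ¬p2): Łukasiewicz ¬ gives 1 − 0.3 = 0.7
  (p2 ∨ ¬(p2 ∧ ¬p2)) = max(0.7, 0.7) = 0.7
  ((p2 ∨ ¬(p2 ∧ ¬p2)) ∧ p2) = min(0.7, 0.7) = 0.7
  ((p2 ∨ ¬(p2 ∧ ¬p2)) → ((p2 ∨ ¬(p2 ∧ ¬p2)) ∧ p2)): min(1, 1 − 0.7 + 0.7) = 1
  Łukasiewicz value = 1
Difference: 0.7 − 1 = -0.30

-0.30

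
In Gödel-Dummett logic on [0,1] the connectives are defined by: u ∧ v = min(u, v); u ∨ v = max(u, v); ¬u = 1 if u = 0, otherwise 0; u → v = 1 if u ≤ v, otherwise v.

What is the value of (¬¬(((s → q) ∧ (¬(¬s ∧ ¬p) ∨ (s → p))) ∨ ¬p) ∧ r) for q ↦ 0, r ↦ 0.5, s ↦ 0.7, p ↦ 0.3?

(s → q): 0.7 > 0, so result = 0
¬s: Gödel ¬ of 0.7 = 0 (operand ≠ 0)
¬p: Gödel ¬ of 0.3 = 0 (operand ≠ 0)
(¬s ∧ ¬p) = min(0, 0) = 0
¬(¬s ∧ ¬p): Gödel ¬ of 0 = 1 (operand is 0)
(s → p): 0.7 > 0.3, so result = 0.3
(¬(¬s ∧ ¬p) ∨ (s → p)) = max(1, 0.3) = 1
((s → q) ∧ (¬(¬s ∧ ¬p) ∨ (s → p))) = min(0, 1) = 0
¬p: Gödel ¬ of 0.3 = 0 (operand ≠ 0)
(((s → q) ∧ (¬(¬s ∧ ¬p) ∨ (s → p))) ∨ ¬p) = max(0, 0) = 0
¬(((s → q) ∧ (¬(¬s ∧ ¬p) ∨ (s → p))) ∨ ¬p): Gödel ¬ of 0 = 1 (operand is 0)
¬¬(((s → q) ∧ (¬(¬s ∧ ¬p) ∨ (s → p))) ∨ ¬p): Gödel ¬ of 1 = 0 (operand ≠ 0)
(¬¬(((s → q) ∧ (¬(¬s ∧ ¬p) ∨ (s → p))) ∨ ¬p) ∧ r) = min(0, 0.5) = 0

0.00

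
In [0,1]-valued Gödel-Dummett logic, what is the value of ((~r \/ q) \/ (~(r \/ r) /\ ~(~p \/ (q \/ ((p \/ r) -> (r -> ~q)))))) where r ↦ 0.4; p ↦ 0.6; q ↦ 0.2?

~r: Gödel ¬ of 0.4 = 0 (operand ≠ 0)
(~r \/ q) = max(0, 0.2) = 0.2
(r \/ r) = max(0.4, 0.4) = 0.4
~(r \/ r): Gödel ¬ of 0.4 = 0 (operand ≠ 0)
~p: Gödel ¬ of 0.6 = 0 (operand ≠ 0)
(p \/ r) = max(0.6, 0.4) = 0.6
~q: Gödel ¬ of 0.2 = 0 (operand ≠ 0)
(r -> ~q): 0.4 > 0, so result = 0
((p \/ r) -> (r -> ~q)): 0.6 > 0, so result = 0
(q \/ ((p \/ r) -> (r -> ~q))) = max(0.2, 0) = 0.2
(~p \/ (q \/ ((p \/ r) -> (r -> ~q)))) = max(0, 0.2) = 0.2
~(~p \/ (q \/ ((p \/ r) -> (r -> ~q)))): Gödel ¬ of 0.2 = 0 (operand ≠ 0)
(~(r \/ r) /\ ~(~p \/ (q \/ ((p \/ r) -> (r -> ~q))))) = min(0, 0) = 0
((~r \/ q) \/ (~(r \/ r) /\ ~(~p \/ (q \/ ((p \/ r) -> (r -> ~q)))))) = max(0.2, 0) = 0.2

0.20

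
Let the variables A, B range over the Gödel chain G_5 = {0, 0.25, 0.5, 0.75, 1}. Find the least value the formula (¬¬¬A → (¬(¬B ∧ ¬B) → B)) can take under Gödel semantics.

The minimum is attained at A = 0, B = 0.25:
  ¬A: Gödel ¬ of 0 = 1 (operand is 0)
  ¬¬A: Gödel ¬ of 1 = 0 (operand ≠ 0)
  ¬¬¬A: Gödel ¬ of 0 = 1 (operand is 0)
  ¬B: Gödel ¬ of 0.25 = 0 (operand ≠ 0)
  ¬B: Gödel ¬ of 0.25 = 0 (operand ≠ 0)
  (¬B ∧ ¬B) = min(0, 0) = 0
  ¬(¬B ∧ ¬B): Gödel ¬ of 0 = 1 (operand is 0)
  (¬(¬B ∧ ¬B) → B): 1 > 0.25, so result = 0.25
  (¬¬¬A → (¬(¬B ∧ ¬B) → B)): 1 > 0.25, so result = 0.25
Checking all 25 assignments confirms none give a value below 0.25.

0.25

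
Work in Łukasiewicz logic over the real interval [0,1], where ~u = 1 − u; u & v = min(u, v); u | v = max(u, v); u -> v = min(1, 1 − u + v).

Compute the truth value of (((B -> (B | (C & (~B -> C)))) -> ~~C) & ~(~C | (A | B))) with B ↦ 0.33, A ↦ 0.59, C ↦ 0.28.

~B: Łukasiewicz ¬ gives 1 − 0.33 = 0.67
(~B -> C): min(1, 1 − 0.67 + 0.28) = 0.61
(C & (~B -> C)) = min(0.28, 0.61) = 0.28
(B | (C & (~B -> C))) = max(0.33, 0.28) = 0.33
(B -> (B | (C & (~B -> C)))): min(1, 1 − 0.33 + 0.33) = 1
~C: Łukasiewicz ¬ gives 1 − 0.28 = 0.72
~~C: Łukasiewicz ¬ gives 1 − 0.72 = 0.28
((B -> (B | (C & (~B -> C)))) -> ~~C): min(1, 1 − 1 + 0.28) = 0.28
~C: Łukasiewicz ¬ gives 1 − 0.28 = 0.72
(A | B) = max(0.59, 0.33) = 0.59
(~C | (A | B)) = max(0.72, 0.59) = 0.72
~(~C | (A | B)): Łukasiewicz ¬ gives 1 − 0.72 = 0.28
(((B -> (B | (C & (~B -> C)))) -> ~~C) & ~(~C | (A | B))) = min(0.28, 0.28) = 0.28

0.28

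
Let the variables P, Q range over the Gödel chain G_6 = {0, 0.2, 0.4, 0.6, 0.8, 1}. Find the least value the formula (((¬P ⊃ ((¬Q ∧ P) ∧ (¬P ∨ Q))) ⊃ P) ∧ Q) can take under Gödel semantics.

The minimum is attained at P = 0, Q = 0:
  ¬P: Gödel ¬ of 0 = 1 (operand is 0)
  ¬Q: Gödel ¬ of 0 = 1 (operand is 0)
  (¬Q ∧ P) = min(1, 0) = 0
  ¬P: Gödel ¬ of 0 = 1 (operand is 0)
  (¬P ∨ Q) = max(1, 0) = 1
  ((¬Q ∧ P) ∧ (¬P ∨ Q)) = min(0, 1) = 0
  (¬P ⊃ ((¬Q ∧ P) ∧ (¬P ∨ Q))): 1 > 0, so result = 0
  ((¬P ⊃ ((¬Q ∧ P) ∧ (¬P ∨ Q))) ⊃ P): 0 ≤ 0, so result = 1
  (((¬P ⊃ ((¬Q ∧ P) ∧ (¬P ∨ Q))) ⊃ P) ∧ Q) = min(1, 0) = 0
Checking all 36 assignments confirms none give a value below 0.00.

0.00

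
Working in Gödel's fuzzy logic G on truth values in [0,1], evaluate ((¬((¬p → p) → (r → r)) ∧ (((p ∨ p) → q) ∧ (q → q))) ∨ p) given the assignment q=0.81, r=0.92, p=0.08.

¬p: Gödel ¬ of 0.08 = 0 (operand ≠ 0)
(¬p → p): 0 ≤ 0.08, so result = 1
(r → r): 0.92 ≤ 0.92, so result = 1
((¬p → p) → (r → r)): 1 ≤ 1, so result = 1
¬((¬p → p) → (r → r)): Gödel ¬ of 1 = 0 (operand ≠ 0)
(p ∨ p) = max(0.08, 0.08) = 0.08
((p ∨ p) → q): 0.08 ≤ 0.81, so result = 1
(q → q): 0.81 ≤ 0.81, so result = 1
(((p ∨ p) → q) ∧ (q → q)) = min(1, 1) = 1
(¬((¬p → p) → (r → r)) ∧ (((p ∨ p) → q) ∧ (q → q))) = min(0, 1) = 0
((¬((¬p → p) → (r → r)) ∧ (((p ∨ p) → q) ∧ (q → q))) ∨ p) = max(0, 0.08) = 0.08

0.08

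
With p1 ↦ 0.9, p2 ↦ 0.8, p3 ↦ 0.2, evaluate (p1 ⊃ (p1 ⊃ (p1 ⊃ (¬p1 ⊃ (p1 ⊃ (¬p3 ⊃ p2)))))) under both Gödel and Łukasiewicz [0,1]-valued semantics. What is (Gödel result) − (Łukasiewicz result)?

0.00

Gödel evaluation:
  ¬p1: Gödel ¬ of 0.9 = 0 (operand ≠ 0)
  ¬p3: Gödel ¬ of 0.2 = 0 (operand ≠ 0)
  (¬p3 ⊃ p2): 0 ≤ 0.8, so result = 1
  (p1 ⊃ (¬p3 ⊃ p2)): 0.9 ≤ 1, so result = 1
  (¬p1 ⊃ (p1 ⊃ (¬p3 ⊃ p2))): 0 ≤ 1, so result = 1
  (p1 ⊃ (¬p1 ⊃ (p1 ⊃ (¬p3 ⊃ p2)))): 0.9 ≤ 1, so result = 1
  (p1 ⊃ (p1 ⊃ (¬p1 ⊃ (p1 ⊃ (¬p3 ⊃ p2))))): 0.9 ≤ 1, so result = 1
  (p1 ⊃ (p1 ⊃ (p1 ⊃ (¬p1 ⊃ (p1 ⊃ (¬p3 ⊃ p2)))))): 0.9 ≤ 1, so result = 1
  Gödel value = 1
Łukasiewicz evaluation:
  ¬p1: Łukasiewicz ¬ gives 1 − 0.9 = 0.1
  ¬p3: Łukasiewicz ¬ gives 1 − 0.2 = 0.8
  (¬p3 ⊃ p2): min(1, 1 − 0.8 + 0.8) = 1
  (p1 ⊃ (¬p3 ⊃ p2)): min(1, 1 − 0.9 + 1) = 1
  (¬p1 ⊃ (p1 ⊃ (¬p3 ⊃ p2))): min(1, 1 − 0.1 + 1) = 1
  (p1 ⊃ (¬p1 ⊃ (p1 ⊃ (¬p3 ⊃ p2)))): min(1, 1 − 0.9 + 1) = 1
  (p1 ⊃ (p1 ⊃ (¬p1 ⊃ (p1 ⊃ (¬p3 ⊃ p2))))): min(1, 1 − 0.9 + 1) = 1
  (p1 ⊃ (p1 ⊃ (p1 ⊃ (¬p1 ⊃ (p1 ⊃ (¬p3 ⊃ p2)))))): min(1, 1 − 0.9 + 1) = 1
  Łukasiewicz value = 1
Difference: 1 − 1 = 0.00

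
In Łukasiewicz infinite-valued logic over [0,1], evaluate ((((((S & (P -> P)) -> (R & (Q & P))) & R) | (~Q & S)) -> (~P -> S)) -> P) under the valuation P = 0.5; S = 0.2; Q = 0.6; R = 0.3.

0.50

(P -> P): min(1, 1 − 0.5 + 0.5) = 1
(S & (P -> P)) = min(0.2, 1) = 0.2
(Q & P) = min(0.6, 0.5) = 0.5
(R & (Q & P)) = min(0.3, 0.5) = 0.3
((S & (P -> P)) -> (R & (Q & P))): min(1, 1 − 0.2 + 0.3) = 1
(((S & (P -> P)) -> (R & (Q & P))) & R) = min(1, 0.3) = 0.3
~Q: Łukasiewicz ¬ gives 1 − 0.6 = 0.4
(~Q & S) = min(0.4, 0.2) = 0.2
((((S & (P -> P)) -> (R & (Q & P))) & R) | (~Q & S)) = max(0.3, 0.2) = 0.3
~P: Łukasiewicz ¬ gives 1 − 0.5 = 0.5
(~P -> S): min(1, 1 − 0.5 + 0.2) = 0.7
(((((S & (P -> P)) -> (R & (Q & P))) & R) | (~Q & S)) -> (~P -> S)): min(1, 1 − 0.3 + 0.7) = 1
((((((S & (P -> P)) -> (R & (Q & P))) & R) | (~Q & S)) -> (~P -> S)) -> P): min(1, 1 − 1 + 0.5) = 0.5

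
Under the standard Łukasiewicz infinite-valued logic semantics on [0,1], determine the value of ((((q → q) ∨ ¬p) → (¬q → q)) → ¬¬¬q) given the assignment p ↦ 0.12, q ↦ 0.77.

(q → q): min(1, 1 − 0.77 + 0.77) = 1
¬p: Łukasiewicz ¬ gives 1 − 0.12 = 0.88
((q → q) ∨ ¬p) = max(1, 0.88) = 1
¬q: Łukasiewicz ¬ gives 1 − 0.77 = 0.23
(¬q → q): min(1, 1 − 0.23 + 0.77) = 1
(((q → q) ∨ ¬p) → (¬q → q)): min(1, 1 − 1 + 1) = 1
¬q: Łukasiewicz ¬ gives 1 − 0.77 = 0.23
¬¬q: Łukasiewicz ¬ gives 1 − 0.23 = 0.77
¬¬¬q: Łukasiewicz ¬ gives 1 − 0.77 = 0.23
((((q → q) ∨ ¬p) → (¬q → q)) → ¬¬¬q): min(1, 1 − 1 + 0.23) = 0.23

0.23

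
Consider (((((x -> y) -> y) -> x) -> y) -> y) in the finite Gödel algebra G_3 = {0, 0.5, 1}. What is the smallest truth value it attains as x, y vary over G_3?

The minimum is attained at x = 0, y = 0.5:
  (x -> y): 0 ≤ 0.5, so result = 1
  ((x -> y) -> y): 1 > 0.5, so result = 0.5
  (((x -> y) -> y) -> x): 0.5 > 0, so result = 0
  ((((x -> y) -> y) -> x) -> y): 0 ≤ 0.5, so result = 1
  (((((x -> y) -> y) -> x) -> y) -> y): 1 > 0.5, so result = 0.5
Checking all 9 assignments confirms none give a value below 0.50.

0.50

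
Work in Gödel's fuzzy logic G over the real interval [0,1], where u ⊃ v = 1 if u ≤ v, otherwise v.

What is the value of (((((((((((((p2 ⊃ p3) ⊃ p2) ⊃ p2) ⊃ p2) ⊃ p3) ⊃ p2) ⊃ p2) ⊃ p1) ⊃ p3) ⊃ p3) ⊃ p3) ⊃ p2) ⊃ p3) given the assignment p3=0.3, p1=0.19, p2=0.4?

(p2 ⊃ p3): 0.4 > 0.3, so result = 0.3
((p2 ⊃ p3) ⊃ p2): 0.3 ≤ 0.4, so result = 1
(((p2 ⊃ p3) ⊃ p2) ⊃ p2): 1 > 0.4, so result = 0.4
((((p2 ⊃ p3) ⊃ p2) ⊃ p2) ⊃ p2): 0.4 ≤ 0.4, so result = 1
(((((p2 ⊃ p3) ⊃ p2) ⊃ p2) ⊃ p2) ⊃ p3): 1 > 0.3, so result = 0.3
((((((p2 ⊃ p3) ⊃ p2) ⊃ p2) ⊃ p2) ⊃ p3) ⊃ p2): 0.3 ≤ 0.4, so result = 1
(((((((p2 ⊃ p3) ⊃ p2) ⊃ p2) ⊃ p2) ⊃ p3) ⊃ p2) ⊃ p2): 1 > 0.4, so result = 0.4
((((((((p2 ⊃ p3) ⊃ p2) ⊃ p2) ⊃ p2) ⊃ p3) ⊃ p2) ⊃ p2) ⊃ p1): 0.4 > 0.19, so result = 0.19
(((((((((p2 ⊃ p3) ⊃ p2) ⊃ p2) ⊃ p2) ⊃ p3) ⊃ p2) ⊃ p2) ⊃ p1) ⊃ p3): 0.19 ≤ 0.3, so result = 1
((((((((((p2 ⊃ p3) ⊃ p2) ⊃ p2) ⊃ p2) ⊃ p3) ⊃ p2) ⊃ p2) ⊃ p1) ⊃ p3) ⊃ p3): 1 > 0.3, so result = 0.3
(((((((((((p2 ⊃ p3) ⊃ p2) ⊃ p2) ⊃ p2) ⊃ p3) ⊃ p2) ⊃ p2) ⊃ p1) ⊃ p3) ⊃ p3) ⊃ p3): 0.3 ≤ 0.3, so result = 1
((((((((((((p2 ⊃ p3) ⊃ p2) ⊃ p2) ⊃ p2) ⊃ p3) ⊃ p2) ⊃ p2) ⊃ p1) ⊃ p3) ⊃ p3) ⊃ p3) ⊃ p2): 1 > 0.4, so result = 0.4
(((((((((((((p2 ⊃ p3) ⊃ p2) ⊃ p2) ⊃ p2) ⊃ p3) ⊃ p2) ⊃ p2) ⊃ p1) ⊃ p3) ⊃ p3) ⊃ p3) ⊃ p2) ⊃ p3): 0.4 > 0.3, so result = 0.3

0.30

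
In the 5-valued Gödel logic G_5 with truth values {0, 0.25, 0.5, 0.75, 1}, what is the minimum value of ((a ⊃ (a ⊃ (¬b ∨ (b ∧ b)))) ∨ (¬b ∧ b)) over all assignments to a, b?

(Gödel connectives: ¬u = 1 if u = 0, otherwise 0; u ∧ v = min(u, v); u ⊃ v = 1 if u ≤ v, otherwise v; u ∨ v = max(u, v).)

The minimum is attained at a = 0.5, b = 0.25:
  ¬b: Gödel ¬ of 0.25 = 0 (operand ≠ 0)
  (b ∧ b) = min(0.25, 0.25) = 0.25
  (¬b ∨ (b ∧ b)) = max(0, 0.25) = 0.25
  (a ⊃ (¬b ∨ (b ∧ b))): 0.5 > 0.25, so result = 0.25
  (a ⊃ (a ⊃ (¬b ∨ (b ∧ b)))): 0.5 > 0.25, so result = 0.25
  ¬b: Gödel ¬ of 0.25 = 0 (operand ≠ 0)
  (¬b ∧ b) = min(0, 0.25) = 0
  ((a ⊃ (a ⊃ (¬b ∨ (b ∧ b)))) ∨ (¬b ∧ b)) = max(0.25, 0) = 0.25
Checking all 25 assignments confirms none give a value below 0.25.

0.25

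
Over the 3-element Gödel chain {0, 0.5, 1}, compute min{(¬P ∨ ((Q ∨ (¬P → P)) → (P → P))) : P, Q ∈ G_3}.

1.00

Every assignment gives 1. For instance at P = 0, Q = 0:
  ¬P: Gödel ¬ of 0 = 1 (operand is 0)
  ¬P: Gödel ¬ of 0 = 1 (operand is 0)
  (¬P → P): 1 > 0, so result = 0
  (Q ∨ (¬P → P)) = max(0, 0) = 0
  (P → P): 0 ≤ 0, so result = 1
  ((Q ∨ (¬P → P)) → (P → P)): 0 ≤ 1, so result = 1
  (¬P ∨ ((Q ∨ (¬P → P)) → (P → P))) = max(1, 1) = 1
All 9 assignments give value 1 — the formula is a G_3-tautology.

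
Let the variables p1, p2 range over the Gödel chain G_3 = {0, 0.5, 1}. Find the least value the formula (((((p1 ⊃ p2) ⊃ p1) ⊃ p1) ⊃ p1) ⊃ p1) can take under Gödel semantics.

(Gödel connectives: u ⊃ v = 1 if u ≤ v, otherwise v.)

0.50

The minimum is attained at p1 = 0.5, p2 = 0:
  (p1 ⊃ p2): 0.5 > 0, so result = 0
  ((p1 ⊃ p2) ⊃ p1): 0 ≤ 0.5, so result = 1
  (((p1 ⊃ p2) ⊃ p1) ⊃ p1): 1 > 0.5, so result = 0.5
  ((((p1 ⊃ p2) ⊃ p1) ⊃ p1) ⊃ p1): 0.5 ≤ 0.5, so result = 1
  (((((p1 ⊃ p2) ⊃ p1) ⊃ p1) ⊃ p1) ⊃ p1): 1 > 0.5, so result = 0.5
Checking all 9 assignments confirms none give a value below 0.50.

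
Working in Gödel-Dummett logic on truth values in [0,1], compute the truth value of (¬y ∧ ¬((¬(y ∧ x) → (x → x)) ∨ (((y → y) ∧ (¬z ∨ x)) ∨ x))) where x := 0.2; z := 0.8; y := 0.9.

¬y: Gödel ¬ of 0.9 = 0 (operand ≠ 0)
(y ∧ x) = min(0.9, 0.2) = 0.2
¬(y ∧ x): Gödel ¬ of 0.2 = 0 (operand ≠ 0)
(x → x): 0.2 ≤ 0.2, so result = 1
(¬(y ∧ x) → (x → x)): 0 ≤ 1, so result = 1
(y → y): 0.9 ≤ 0.9, so result = 1
¬z: Gödel ¬ of 0.8 = 0 (operand ≠ 0)
(¬z ∨ x) = max(0, 0.2) = 0.2
((y → y) ∧ (¬z ∨ x)) = min(1, 0.2) = 0.2
(((y → y) ∧ (¬z ∨ x)) ∨ x) = max(0.2, 0.2) = 0.2
((¬(y ∧ x) → (x → x)) ∨ (((y → y) ∧ (¬z ∨ x)) ∨ x)) = max(1, 0.2) = 1
¬((¬(y ∧ x) → (x → x)) ∨ (((y → y) ∧ (¬z ∨ x)) ∨ x)): Gödel ¬ of 1 = 0 (operand ≠ 0)
(¬y ∧ ¬((¬(y ∧ x) → (x → x)) ∨ (((y → y) ∧ (¬z ∨ x)) ∨ x))) = min(0, 0) = 0

0.00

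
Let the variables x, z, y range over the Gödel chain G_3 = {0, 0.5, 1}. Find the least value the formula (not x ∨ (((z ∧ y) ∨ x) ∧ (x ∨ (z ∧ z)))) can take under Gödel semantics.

The minimum is attained at x = 0.5, z = 0, y = 0:
  not x: Gödel ¬ of 0.5 = 0 (operand ≠ 0)
  (z ∧ y) = min(0, 0) = 0
  ((z ∧ y) ∨ x) = max(0, 0.5) = 0.5
  (z ∧ z) = min(0, 0) = 0
  (x ∨ (z ∧ z)) = max(0.5, 0) = 0.5
  (((z ∧ y) ∨ x) ∧ (x ∨ (z ∧ z))) = min(0.5, 0.5) = 0.5
  (not x ∨ (((z ∧ y) ∨ x) ∧ (x ∨ (z ∧ z)))) = max(0, 0.5) = 0.5
Checking all 27 assignments confirms none give a value below 0.50.

0.50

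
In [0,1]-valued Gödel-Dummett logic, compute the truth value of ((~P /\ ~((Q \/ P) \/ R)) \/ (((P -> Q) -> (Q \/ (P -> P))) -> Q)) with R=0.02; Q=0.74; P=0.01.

0.74

~P: Gödel ¬ of 0.01 = 0 (operand ≠ 0)
(Q \/ P) = max(0.74, 0.01) = 0.74
((Q \/ P) \/ R) = max(0.74, 0.02) = 0.74
~((Q \/ P) \/ R): Gödel ¬ of 0.74 = 0 (operand ≠ 0)
(~P /\ ~((Q \/ P) \/ R)) = min(0, 0) = 0
(P -> Q): 0.01 ≤ 0.74, so result = 1
(P -> P): 0.01 ≤ 0.01, so result = 1
(Q \/ (P -> P)) = max(0.74, 1) = 1
((P -> Q) -> (Q \/ (P -> P))): 1 ≤ 1, so result = 1
(((P -> Q) -> (Q \/ (P -> P))) -> Q): 1 > 0.74, so result = 0.74
((~P /\ ~((Q \/ P) \/ R)) \/ (((P -> Q) -> (Q \/ (P -> P))) -> Q)) = max(0, 0.74) = 0.74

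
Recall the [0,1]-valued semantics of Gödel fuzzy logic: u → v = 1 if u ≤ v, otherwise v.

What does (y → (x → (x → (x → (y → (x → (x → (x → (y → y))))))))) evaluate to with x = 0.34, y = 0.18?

(y → y): 0.18 ≤ 0.18, so result = 1
(x → (y → y)): 0.34 ≤ 1, so result = 1
(x → (x → (y → y))): 0.34 ≤ 1, so result = 1
(x → (x → (x → (y → y)))): 0.34 ≤ 1, so result = 1
(y → (x → (x → (x → (y → y))))): 0.18 ≤ 1, so result = 1
(x → (y → (x → (x → (x → (y → y)))))): 0.34 ≤ 1, so result = 1
(x → (x → (y → (x → (x → (x → (y → y))))))): 0.34 ≤ 1, so result = 1
(x → (x → (x → (y → (x → (x → (x → (y → y)))))))): 0.34 ≤ 1, so result = 1
(y → (x → (x → (x → (y → (x → (x → (x → (y → y))))))))): 0.18 ≤ 1, so result = 1

1.00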